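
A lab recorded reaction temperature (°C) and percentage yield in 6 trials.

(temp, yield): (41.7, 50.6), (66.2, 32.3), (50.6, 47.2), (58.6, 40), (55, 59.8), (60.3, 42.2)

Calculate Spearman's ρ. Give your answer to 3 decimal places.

Rank temp: 1, 6, 2, 4, 3, 5
Rank yield: 5, 1, 4, 2, 6, 3
d = rank(temp) − rank(yield): -4, 5, -2, 2, -3, 2; Σd² = 62
ρ = 1 − 6Σd² / [n(n²−1)] = 1 − 6×62 / (6×35) = 1 − 372/210 ≈ -0.771

-0.771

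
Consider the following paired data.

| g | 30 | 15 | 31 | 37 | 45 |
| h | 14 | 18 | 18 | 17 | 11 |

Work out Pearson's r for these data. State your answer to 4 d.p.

n = 5, Σg = 158, Σh = 78, Σg² = 5480, Σh² = 1254, Σgh = 2372
nΣgh − ΣgΣh = 11860 − 12324 = -464
nΣg² − (Σg)² = 27400 − 24964 = 2436; nΣh² − (Σh)² = 6270 − 6084 = 186
r = -464 / √(2436 × 186) = -464 / 673.1241 ≈ -0.6893

-0.6893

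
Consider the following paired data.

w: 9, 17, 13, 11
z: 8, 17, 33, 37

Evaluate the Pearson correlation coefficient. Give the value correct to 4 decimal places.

n = 4, Σw = 50, Σz = 95, Σw² = 660, Σz² = 2811, Σwz = 1197
nΣwz − ΣwΣz = 4788 − 4750 = 38
nΣw² − (Σw)² = 2640 − 2500 = 140; nΣz² − (Σz)² = 11244 − 9025 = 2219
r = 38 / √(140 × 2219) = 38 / 557.3688 ≈ 0.0682

0.0682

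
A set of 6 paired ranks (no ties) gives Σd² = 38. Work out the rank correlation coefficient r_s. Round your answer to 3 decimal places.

ρ = 1 − 6Σd² / [n(n²−1)] = 1 − 6×38 / (6×35)
  = 1 − 228/210 = 1 − 1.0857 ≈ -0.086

-0.086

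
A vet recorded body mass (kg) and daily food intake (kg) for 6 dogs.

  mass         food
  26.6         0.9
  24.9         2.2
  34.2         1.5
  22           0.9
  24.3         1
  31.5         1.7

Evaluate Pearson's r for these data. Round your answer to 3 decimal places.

0.343

n = 6, Σx = 163.5, Σy = 8.2, Σx² = 4563.95, Σy² = 12.6, Σxy = 227.67
nΣxy − ΣxΣy = 1366.02 − 1340.7 = 25.32
nΣx² − (Σx)² = 27383.7 − 26732.25 = 651.45; nΣy² − (Σy)² = 75.6 − 67.24 = 8.36
r = 25.32 / √(651.45 × 8.36) = 25.32 / 73.7978 ≈ 0.343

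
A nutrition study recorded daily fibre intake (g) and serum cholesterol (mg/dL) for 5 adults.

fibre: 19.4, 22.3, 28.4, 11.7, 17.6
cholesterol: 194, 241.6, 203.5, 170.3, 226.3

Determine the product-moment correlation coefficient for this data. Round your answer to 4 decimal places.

0.4629

n = 5, Σx = 99.4, Σy = 1035.7, Σx² = 2126.86, Σy² = 217632.59, Σxy = 20906.07
nΣxy − ΣxΣy = 104530.35 − 102948.58 = 1581.77
nΣx² − (Σx)² = 10634.3 − 9880.36 = 753.94; nΣy² − (Σy)² = 1088162.95 − 1072674.49 = 15488.46
r = 1581.77 / √(753.94 × 15488.46) = 1581.77 / 3417.2166 ≈ 0.4629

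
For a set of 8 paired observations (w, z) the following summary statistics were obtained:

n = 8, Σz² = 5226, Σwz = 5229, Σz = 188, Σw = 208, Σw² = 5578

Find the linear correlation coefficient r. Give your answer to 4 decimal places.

r = (nΣwz − ΣwΣz) / √[(nΣw² − (Σw)²)(nΣz² − (Σz)²)]
Numerator: 8×5229 − 208×188 = 2728
Denominator: √[(44624 − 43264)(41808 − 35344)] = √[1360 × 6464] = 2964.9688
r = 2728 / 2964.9688 ≈ 0.9201

0.9201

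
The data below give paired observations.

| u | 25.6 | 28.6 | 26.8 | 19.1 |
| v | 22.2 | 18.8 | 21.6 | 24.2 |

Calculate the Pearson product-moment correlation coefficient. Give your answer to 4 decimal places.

-0.9056

n = 4, Σu = 100.1, Σv = 86.8, Σu² = 2556.37, Σv² = 1898.48, Σuv = 2147.1
nΣuv − ΣuΣv = 8588.4 − 8688.68 = -100.28
nΣu² − (Σu)² = 10225.48 − 10020.01 = 205.47; nΣv² − (Σv)² = 7593.92 − 7534.24 = 59.68
r = -100.28 / √(205.47 × 59.68) = -100.28 / 110.7359 ≈ -0.9056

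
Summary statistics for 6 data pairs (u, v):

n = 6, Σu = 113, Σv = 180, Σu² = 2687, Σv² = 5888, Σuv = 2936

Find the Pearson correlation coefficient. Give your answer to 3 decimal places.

-0.869

r = (nΣuv − ΣuΣv) / √[(nΣu² − (Σu)²)(nΣv² − (Σv)²)]
Numerator: 6×2936 − 113×180 = -2724
Denominator: √[(16122 − 12769)(35328 − 32400)] = √[3353 × 2928] = 3133.3024
r = -2724 / 3133.3024 ≈ -0.869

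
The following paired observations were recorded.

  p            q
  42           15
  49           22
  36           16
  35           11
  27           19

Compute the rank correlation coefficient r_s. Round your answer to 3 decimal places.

0.300

Rank p: 4, 5, 3, 2, 1
Rank q: 2, 5, 3, 1, 4
d = rank(p) − rank(q): 2, 0, 0, 1, -3; Σd² = 14
ρ = 1 − 6Σd² / [n(n²−1)] = 1 − 6×14 / (5×24) = 1 − 84/120 ≈ 0.300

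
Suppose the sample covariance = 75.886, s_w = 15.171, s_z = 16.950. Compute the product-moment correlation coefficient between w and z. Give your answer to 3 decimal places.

r = Cov(w,z) / (s_w · s_z) = 75.886 / (15.171 × 16.950)
  = 75.886 / 257.1484 ≈ 0.295

0.295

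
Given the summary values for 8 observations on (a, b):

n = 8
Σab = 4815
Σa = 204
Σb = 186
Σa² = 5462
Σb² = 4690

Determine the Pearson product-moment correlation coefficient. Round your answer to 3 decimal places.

r = (nΣab − ΣaΣb) / √[(nΣa² − (Σa)²)(nΣb² − (Σb)²)]
Numerator: 8×4815 − 204×186 = 576
Denominator: √[(43696 − 41616)(37520 − 34596)] = √[2080 × 2924] = 2466.1549
r = 576 / 2466.1549 ≈ 0.234

0.234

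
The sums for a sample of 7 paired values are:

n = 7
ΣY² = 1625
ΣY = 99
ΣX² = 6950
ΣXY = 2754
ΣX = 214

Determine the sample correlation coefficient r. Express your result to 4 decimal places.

r = (nΣXY − ΣXΣY) / √[(nΣX² − (ΣX)²)(nΣY² − (ΣY)²)]
Numerator: 7×2754 − 214×99 = -1908
Denominator: √[(48650 − 45796)(11375 − 9801)] = √[2854 × 1574] = 2119.4801
r = -1908 / 2119.4801 ≈ -0.9002

-0.9002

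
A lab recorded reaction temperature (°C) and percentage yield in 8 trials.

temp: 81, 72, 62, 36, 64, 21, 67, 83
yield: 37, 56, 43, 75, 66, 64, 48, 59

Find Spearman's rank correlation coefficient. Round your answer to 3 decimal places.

-0.476

Rank temp: 7, 6, 3, 2, 4, 1, 5, 8
Rank yield: 1, 4, 2, 8, 7, 6, 3, 5
d = rank(temp) − rank(yield): 6, 2, 1, -6, -3, -5, 2, 3; Σd² = 124
ρ = 1 − 6Σd² / [n(n²−1)] = 1 − 6×124 / (8×63) = 1 − 744/504 ≈ -0.476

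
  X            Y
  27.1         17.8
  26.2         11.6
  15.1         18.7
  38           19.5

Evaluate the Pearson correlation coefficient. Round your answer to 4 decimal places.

n = 4, ΣX = 106.4, ΣY = 67.6, ΣX² = 3092.86, ΣY² = 1181.34, ΣXY = 1809.67
nΣXY − ΣXΣY = 7238.68 − 7192.64 = 46.04
nΣX² − (ΣX)² = 12371.44 − 11320.96 = 1050.48; nΣY² − (ΣY)² = 4725.36 − 4569.76 = 155.6
r = 46.04 / √(1050.48 × 155.6) = 46.04 / 404.2953 ≈ 0.1139

0.1139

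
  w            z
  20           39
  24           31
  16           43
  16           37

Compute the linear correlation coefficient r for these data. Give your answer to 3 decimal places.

n = 4, Σw = 76, Σz = 150, Σw² = 1488, Σz² = 5700, Σwz = 2804
nΣwz − ΣwΣz = 11216 − 11400 = -184
nΣw² − (Σw)² = 5952 − 5776 = 176; nΣz² − (Σz)² = 22800 − 22500 = 300
r = -184 / √(176 × 300) = -184 / 229.7825 ≈ -0.801

-0.801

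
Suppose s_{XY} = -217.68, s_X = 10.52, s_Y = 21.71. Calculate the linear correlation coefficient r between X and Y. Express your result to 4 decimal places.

r = Cov(X,Y) / (s_X · s_Y) = -217.68 / (10.52 × 21.71)
  = -217.68 / 228.3892 ≈ -0.9531

-0.9531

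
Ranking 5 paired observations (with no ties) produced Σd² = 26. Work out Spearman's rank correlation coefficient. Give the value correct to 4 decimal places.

-0.3000

ρ = 1 − 6Σd² / [n(n²−1)] = 1 − 6×26 / (5×24)
  = 1 − 156/120 = 1 − 1.30000 ≈ -0.3000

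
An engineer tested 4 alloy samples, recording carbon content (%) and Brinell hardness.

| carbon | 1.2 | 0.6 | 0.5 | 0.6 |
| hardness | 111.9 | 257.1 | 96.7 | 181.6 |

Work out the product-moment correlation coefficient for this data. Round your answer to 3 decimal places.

n = 4, Σx = 2.9, Σy = 647.3, Σx² = 2.41, Σy² = 120951.47, Σxy = 445.85
nΣxy − ΣxΣy = 1783.4 − 1877.17 = -93.77
nΣx² − (Σx)² = 9.64 − 8.41 = 1.23; nΣy² − (Σy)² = 483805.88 − 418997.29 = 64808.59
r = -93.77 / √(1.23 × 64808.59) = -93.77 / 282.3377 ≈ -0.332

-0.332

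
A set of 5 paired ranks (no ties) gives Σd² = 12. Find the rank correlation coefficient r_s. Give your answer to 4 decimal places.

ρ = 1 − 6Σd² / [n(n²−1)] = 1 − 6×12 / (5×24)
  = 1 − 72/120 = 1 − 0.60000 ≈ 0.4000

0.4000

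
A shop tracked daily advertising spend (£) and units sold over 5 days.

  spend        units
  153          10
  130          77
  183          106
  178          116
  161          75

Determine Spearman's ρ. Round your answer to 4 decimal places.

Rank spend: 2, 1, 5, 4, 3
Rank units: 1, 3, 4, 5, 2
d = rank(spend) − rank(units): 1, -2, 1, -1, 1; Σd² = 8
ρ = 1 − 6Σd² / [n(n²−1)] = 1 − 6×8 / (5×24) = 1 − 48/120 ≈ 0.6000

0.6000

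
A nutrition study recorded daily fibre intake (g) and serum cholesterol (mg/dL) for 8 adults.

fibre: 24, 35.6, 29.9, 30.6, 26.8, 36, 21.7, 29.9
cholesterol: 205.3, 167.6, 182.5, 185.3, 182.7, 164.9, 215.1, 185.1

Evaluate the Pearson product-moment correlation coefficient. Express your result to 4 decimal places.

n = 8, Σx = 234.5, Σy = 1488.5, Σx² = 7052.87, Σy² = 278981.51, Σxy = 43055.61
nΣxy − ΣxΣy = 344444.88 − 349053.25 = -4608.37
nΣx² − (Σx)² = 56422.96 − 54990.25 = 1432.71; nΣy² − (Σy)² = 2231852.08 − 2215632.25 = 16219.83
r = -4608.37 / √(1432.71 × 16219.83) = -4608.37 / 4820.6133 ≈ -0.9560

-0.9560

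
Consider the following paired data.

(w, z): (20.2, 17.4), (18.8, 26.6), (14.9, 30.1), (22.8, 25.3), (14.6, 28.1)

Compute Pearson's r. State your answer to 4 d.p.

n = 5, Σw = 91.3, Σz = 127.5, Σw² = 1716.49, Σz² = 3346.03, Σwz = 2287.15
nΣwz − ΣwΣz = 11435.75 − 11640.75 = -205
nΣw² − (Σw)² = 8582.45 − 8335.69 = 246.76; nΣz² − (Σz)² = 16730.15 − 16256.25 = 473.9
r = -205 / √(246.76 × 473.9) = -205 / 341.9643 ≈ -0.5995

-0.5995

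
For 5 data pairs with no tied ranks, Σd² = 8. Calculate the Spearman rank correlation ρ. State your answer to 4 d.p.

ρ = 1 − 6Σd² / [n(n²−1)] = 1 − 6×8 / (5×24)
  = 1 − 48/120 = 1 − 0.40000 ≈ 0.6000

0.6000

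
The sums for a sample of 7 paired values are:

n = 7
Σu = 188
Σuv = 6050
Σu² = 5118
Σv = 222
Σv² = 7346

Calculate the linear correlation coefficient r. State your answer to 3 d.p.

0.605

r = (nΣuv − ΣuΣv) / √[(nΣu² − (Σu)²)(nΣv² − (Σv)²)]
Numerator: 7×6050 − 188×222 = 614
Denominator: √[(35826 − 35344)(51422 − 49284)] = √[482 × 2138] = 1015.1433
r = 614 / 1015.1433 ≈ 0.605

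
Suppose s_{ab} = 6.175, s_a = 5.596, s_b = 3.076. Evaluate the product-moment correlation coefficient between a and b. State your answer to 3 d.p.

r = Cov(a,b) / (s_a · s_b) = 6.175 / (5.596 × 3.076)
  = 6.175 / 17.2133 ≈ 0.359

0.359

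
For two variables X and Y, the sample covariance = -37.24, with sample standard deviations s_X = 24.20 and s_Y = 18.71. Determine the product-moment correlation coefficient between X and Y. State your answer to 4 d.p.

r = Cov(X,Y) / (s_X · s_Y) = -37.24 / (24.20 × 18.71)
  = -37.24 / 452.7820 ≈ -0.0822

-0.0822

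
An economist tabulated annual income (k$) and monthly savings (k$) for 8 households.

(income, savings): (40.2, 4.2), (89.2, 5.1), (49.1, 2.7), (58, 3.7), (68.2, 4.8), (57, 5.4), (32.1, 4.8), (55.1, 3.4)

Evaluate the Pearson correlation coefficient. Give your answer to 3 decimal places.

0.300

n = 8, Σx = 448.9, Σy = 34.1, Σx² = 27314.15, Σy² = 151.43, Σxy = 1947.51
nΣxy − ΣxΣy = 15580.08 − 15307.49 = 272.59
nΣx² − (Σx)² = 218513.2 − 201511.21 = 17001.99; nΣy² − (Σy)² = 1211.44 − 1162.81 = 48.63
r = 272.59 / √(17001.99 × 48.63) = 272.59 / 909.2892 ≈ 0.300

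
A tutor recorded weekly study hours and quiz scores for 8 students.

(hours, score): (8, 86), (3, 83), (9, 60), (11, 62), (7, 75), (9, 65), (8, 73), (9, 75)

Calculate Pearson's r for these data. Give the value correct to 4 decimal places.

-0.6733

n = 8, Σx = 64, Σy = 579, Σx² = 550, Σy² = 42533, Σxy = 4528
nΣxy − ΣxΣy = 36224 − 37056 = -832
nΣx² − (Σx)² = 4400 − 4096 = 304; nΣy² − (Σy)² = 340264 − 335241 = 5023
r = -832 / √(304 × 5023) = -832 / 1235.7152 ≈ -0.6733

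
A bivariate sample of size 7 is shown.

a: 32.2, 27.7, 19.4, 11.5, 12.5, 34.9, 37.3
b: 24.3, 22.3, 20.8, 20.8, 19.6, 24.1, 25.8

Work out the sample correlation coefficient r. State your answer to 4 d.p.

n = 7, Σa = 175.5, Σb = 157.7, Σa² = 5078.29, Σb² = 3583.67, Σab = 4091.32
nΣab − ΣaΣb = 28639.24 − 27676.35 = 962.89
nΣa² − (Σa)² = 35548.03 − 30800.25 = 4747.78; nΣb² − (Σb)² = 25085.69 − 24869.29 = 216.4
r = 962.89 / √(4747.78 × 216.4) = 962.89 / 1013.6171 ≈ 0.9500

0.9500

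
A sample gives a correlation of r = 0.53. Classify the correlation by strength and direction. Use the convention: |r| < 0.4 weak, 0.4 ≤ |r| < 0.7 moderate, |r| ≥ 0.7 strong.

r = 0.53 > 0 so the relationship is positive.
|r| = 0.53, which falls in the moderate range.

moderate positive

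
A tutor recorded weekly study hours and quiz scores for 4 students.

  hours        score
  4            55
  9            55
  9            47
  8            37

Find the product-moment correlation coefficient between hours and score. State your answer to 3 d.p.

n = 4, Σx = 30, Σy = 194, Σx² = 242, Σy² = 9628, Σxy = 1434
nΣxy − ΣxΣy = 5736 − 5820 = -84
nΣx² − (Σx)² = 968 − 900 = 68; nΣy² − (Σy)² = 38512 − 37636 = 876
r = -84 / √(68 × 876) = -84 / 244.0656 ≈ -0.344

-0.344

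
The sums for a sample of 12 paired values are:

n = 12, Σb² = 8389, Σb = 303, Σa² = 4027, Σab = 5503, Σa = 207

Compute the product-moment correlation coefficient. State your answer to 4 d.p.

0.4760

r = (nΣab − ΣaΣb) / √[(nΣa² − (Σa)²)(nΣb² − (Σb)²)]
Numerator: 12×5503 − 207×303 = 3315
Denominator: √[(48324 − 42849)(100668 − 91809)] = √[5475 × 8859] = 6964.4113
r = 3315 / 6964.4113 ≈ 0.4760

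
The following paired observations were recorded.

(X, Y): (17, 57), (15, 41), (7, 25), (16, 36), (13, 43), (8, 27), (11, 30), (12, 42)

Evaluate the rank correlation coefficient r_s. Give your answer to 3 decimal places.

0.786

Rank X: 8, 6, 1, 7, 5, 2, 3, 4
Rank Y: 8, 5, 1, 4, 7, 2, 3, 6
d = rank(X) − rank(Y): 0, 1, 0, 3, -2, 0, 0, -2; Σd² = 18
ρ = 1 − 6Σd² / [n(n²−1)] = 1 − 6×18 / (8×63) = 1 − 108/504 ≈ 0.786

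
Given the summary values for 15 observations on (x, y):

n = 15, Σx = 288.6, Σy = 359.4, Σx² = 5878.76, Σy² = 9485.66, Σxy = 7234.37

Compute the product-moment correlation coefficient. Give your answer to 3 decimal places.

0.598

r = (nΣxy − ΣxΣy) / √[(nΣx² − (Σx)²)(nΣy² − (Σy)²)]
Numerator: 15×7234.37 − 288.6×359.4 = 4792.71
Denominator: √[(88181.4 − 83289.96)(142284.9 − 129168.36)] = √[4891.44 × 13116.54] = 8009.9169
r = 4792.71 / 8009.9169 ≈ 0.598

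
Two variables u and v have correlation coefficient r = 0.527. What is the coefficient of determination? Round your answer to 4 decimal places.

r² = (0.527)² = 0.2777

0.2777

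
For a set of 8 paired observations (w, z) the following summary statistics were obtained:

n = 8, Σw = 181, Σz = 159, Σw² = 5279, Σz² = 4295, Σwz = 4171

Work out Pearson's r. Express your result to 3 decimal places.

r = (nΣwz − ΣwΣz) / √[(nΣw² − (Σw)²)(nΣz² − (Σz)²)]
Numerator: 8×4171 − 181×159 = 4589
Denominator: √[(42232 − 32761)(34360 − 25281)] = √[9471 × 9079] = 9272.9288
r = 4589 / 9272.9288 ≈ 0.495

0.495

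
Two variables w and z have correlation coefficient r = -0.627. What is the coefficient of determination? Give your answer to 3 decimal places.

r² = (-0.627)² = 0.393

0.393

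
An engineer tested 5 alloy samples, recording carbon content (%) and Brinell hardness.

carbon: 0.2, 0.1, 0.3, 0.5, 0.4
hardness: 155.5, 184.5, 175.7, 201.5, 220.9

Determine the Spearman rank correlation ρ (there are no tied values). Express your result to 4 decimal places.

Rank carbon: 2, 1, 3, 5, 4
Rank hardness: 1, 3, 2, 4, 5
d = rank(carbon) − rank(hardness): 1, -2, 1, 1, -1; Σd² = 8
ρ = 1 − 6Σd² / [n(n²−1)] = 1 − 6×8 / (5×24) = 1 − 48/120 ≈ 0.6000

0.6000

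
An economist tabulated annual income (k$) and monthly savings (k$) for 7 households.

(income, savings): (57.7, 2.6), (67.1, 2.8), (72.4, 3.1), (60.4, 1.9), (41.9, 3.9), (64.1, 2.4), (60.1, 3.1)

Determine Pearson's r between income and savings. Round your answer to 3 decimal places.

n = 7, Σx = 423.7, Σy = 19.8, Σx² = 26198.05, Σy² = 58.4, Σxy = 1180.66
nΣxy − ΣxΣy = 8264.62 − 8389.26 = -124.64
nΣx² − (Σx)² = 183386.35 − 179521.69 = 3864.66; nΣy² − (Σy)² = 408.8 − 392.04 = 16.76
r = -124.64 / √(3864.66 × 16.76) = -124.64 / 254.5029 ≈ -0.490

-0.490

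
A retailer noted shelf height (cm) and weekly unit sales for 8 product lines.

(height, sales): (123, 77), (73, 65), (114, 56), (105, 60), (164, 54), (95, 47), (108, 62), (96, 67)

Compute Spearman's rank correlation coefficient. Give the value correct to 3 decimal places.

Rank height: 7, 1, 6, 4, 8, 2, 5, 3
Rank sales: 8, 6, 3, 4, 2, 1, 5, 7
d = rank(height) − rank(sales): -1, -5, 3, 0, 6, 1, 0, -4; Σd² = 88
ρ = 1 − 6Σd² / [n(n²−1)] = 1 − 6×88 / (8×63) = 1 − 528/504 ≈ -0.048

-0.048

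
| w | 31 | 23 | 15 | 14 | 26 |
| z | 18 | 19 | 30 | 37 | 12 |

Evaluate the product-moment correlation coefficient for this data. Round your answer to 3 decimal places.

-0.867

n = 5, Σw = 109, Σz = 116, Σw² = 2587, Σz² = 3098, Σwz = 2275
nΣwz − ΣwΣz = 11375 − 12644 = -1269
nΣw² − (Σw)² = 12935 − 11881 = 1054; nΣz² − (Σz)² = 15490 − 13456 = 2034
r = -1269 / √(1054 × 2034) = -1269 / 1464.1844 ≈ -0.867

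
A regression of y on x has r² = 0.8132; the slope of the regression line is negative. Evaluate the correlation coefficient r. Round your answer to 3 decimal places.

-0.902

|r| = √0.8132 = 0.902
The association is negative, so r = −0.902.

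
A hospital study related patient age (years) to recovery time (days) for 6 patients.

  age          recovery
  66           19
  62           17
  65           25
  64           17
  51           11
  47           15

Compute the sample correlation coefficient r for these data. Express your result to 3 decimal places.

0.714

n = 6, Σx = 355, Σy = 104, Σx² = 21331, Σy² = 1910, Σxy = 6287
nΣxy − ΣxΣy = 37722 − 36920 = 802
nΣx² − (Σx)² = 127986 − 126025 = 1961; nΣy² − (Σy)² = 11460 − 10816 = 644
r = 802 / √(1961 × 644) = 802 / 1123.7811 ≈ 0.714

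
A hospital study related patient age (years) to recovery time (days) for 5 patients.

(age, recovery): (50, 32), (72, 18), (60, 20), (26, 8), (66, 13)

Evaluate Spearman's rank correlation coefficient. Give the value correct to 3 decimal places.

0.100

Rank age: 2, 5, 3, 1, 4
Rank recovery: 5, 3, 4, 1, 2
d = rank(age) − rank(recovery): -3, 2, -1, 0, 2; Σd² = 18
ρ = 1 − 6Σd² / [n(n²−1)] = 1 − 6×18 / (5×24) = 1 − 108/120 ≈ 0.100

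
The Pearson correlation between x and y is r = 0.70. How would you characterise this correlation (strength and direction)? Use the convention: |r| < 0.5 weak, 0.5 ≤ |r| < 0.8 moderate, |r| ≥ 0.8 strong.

r = 0.70 > 0 so the relationship is positive.
|r| = 0.70, which falls in the moderate range.

moderate positive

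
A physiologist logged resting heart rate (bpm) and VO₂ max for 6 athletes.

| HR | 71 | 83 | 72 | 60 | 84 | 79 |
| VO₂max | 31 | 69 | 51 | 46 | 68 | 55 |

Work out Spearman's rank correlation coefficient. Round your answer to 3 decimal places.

Rank HR: 2, 5, 3, 1, 6, 4
Rank VO₂max: 1, 6, 3, 2, 5, 4
d = rank(HR) − rank(VO₂max): 1, -1, 0, -1, 1, 0; Σd² = 4
ρ = 1 − 6Σd² / [n(n²−1)] = 1 − 6×4 / (6×35) = 1 − 24/210 ≈ 0.886

0.886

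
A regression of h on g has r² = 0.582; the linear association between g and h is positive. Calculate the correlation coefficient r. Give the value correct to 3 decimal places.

|r| = √0.582 = 0.763
The association is positive, so r = 0.763.

0.763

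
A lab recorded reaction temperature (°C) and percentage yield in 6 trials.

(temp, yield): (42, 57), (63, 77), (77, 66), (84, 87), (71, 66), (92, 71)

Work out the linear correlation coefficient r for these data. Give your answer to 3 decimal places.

0.589

n = 6, Σx = 429, Σy = 424, Σx² = 32223, Σy² = 30500, Σxy = 30853
nΣxy − ΣxΣy = 185118 − 181896 = 3222
nΣx² − (Σx)² = 193338 − 184041 = 9297; nΣy² − (Σy)² = 183000 − 179776 = 3224
r = 3222 / √(9297 × 3224) = 3222 / 5474.8085 ≈ 0.589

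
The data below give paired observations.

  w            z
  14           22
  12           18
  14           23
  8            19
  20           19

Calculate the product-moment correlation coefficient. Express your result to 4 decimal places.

0.1170

n = 5, Σw = 68, Σz = 101, Σw² = 1000, Σz² = 2059, Σwz = 1378
nΣwz − ΣwΣz = 6890 − 6868 = 22
nΣw² − (Σw)² = 5000 − 4624 = 376; nΣz² − (Σz)² = 10295 − 10201 = 94
r = 22 / √(376 × 94) = 22 / 188.0000 ≈ 0.1170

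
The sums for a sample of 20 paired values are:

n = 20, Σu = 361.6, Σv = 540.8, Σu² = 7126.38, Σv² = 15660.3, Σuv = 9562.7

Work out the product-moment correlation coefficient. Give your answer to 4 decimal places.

-0.2751

r = (nΣuv − ΣuΣv) / √[(nΣu² − (Σu)²)(nΣv² − (Σv)²)]
Numerator: 20×9562.7 − 361.6×540.8 = -4299.28
Denominator: √[(142527.6 − 130754.56)(313206 − 292464.64)] = √[11773.04 × 20741.36] = 15626.5435
r = -4299.28 / 15626.5435 ≈ -0.2751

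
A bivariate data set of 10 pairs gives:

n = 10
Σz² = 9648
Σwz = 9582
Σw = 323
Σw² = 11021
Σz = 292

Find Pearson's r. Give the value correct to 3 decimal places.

0.185

r = (nΣwz − ΣwΣz) / √[(nΣw² − (Σw)²)(nΣz² − (Σz)²)]
Numerator: 10×9582 − 323×292 = 1504
Denominator: √[(110210 − 104329)(96480 − 85264)] = √[5881 × 11216] = 8121.6560
r = 1504 / 8121.6560 ≈ 0.185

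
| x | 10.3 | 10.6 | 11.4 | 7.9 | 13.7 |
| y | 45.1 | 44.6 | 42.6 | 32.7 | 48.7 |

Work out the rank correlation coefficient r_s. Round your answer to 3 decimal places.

Rank x: 2, 3, 4, 1, 5
Rank y: 4, 3, 2, 1, 5
d = rank(x) − rank(y): -2, 0, 2, 0, 0; Σd² = 8
ρ = 1 − 6Σd² / [n(n²−1)] = 1 − 6×8 / (5×24) = 1 − 48/120 ≈ 0.600

0.600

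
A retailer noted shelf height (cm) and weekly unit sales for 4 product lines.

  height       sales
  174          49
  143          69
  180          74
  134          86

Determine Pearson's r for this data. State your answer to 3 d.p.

-0.589

n = 4, Σx = 631, Σy = 278, Σx² = 101081, Σy² = 20034, Σxy = 43237
nΣxy − ΣxΣy = 172948 − 175418 = -2470
nΣx² − (Σx)² = 404324 − 398161 = 6163; nΣy² − (Σy)² = 80136 − 77284 = 2852
r = -2470 / √(6163 × 2852) = -2470 / 4192.4785 ≈ -0.589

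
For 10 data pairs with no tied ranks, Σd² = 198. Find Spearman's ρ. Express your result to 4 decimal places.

ρ = 1 − 6Σd² / [n(n²−1)] = 1 − 6×198 / (10×99)
  = 1 − 1188/990 = 1 − 1.20000 ≈ -0.2000

-0.2000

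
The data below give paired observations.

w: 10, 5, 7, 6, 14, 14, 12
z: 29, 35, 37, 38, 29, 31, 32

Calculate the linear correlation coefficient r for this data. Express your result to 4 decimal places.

n = 7, Σw = 68, Σz = 231, Σw² = 746, Σz² = 7705, Σwz = 2176
nΣwz − ΣwΣz = 15232 − 15708 = -476
nΣw² − (Σw)² = 5222 − 4624 = 598; nΣz² − (Σz)² = 53935 − 53361 = 574
r = -476 / √(598 × 574) = -476 / 585.8771 ≈ -0.8125

-0.8125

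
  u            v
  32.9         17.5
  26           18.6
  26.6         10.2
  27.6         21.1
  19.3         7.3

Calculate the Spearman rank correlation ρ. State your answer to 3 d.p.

0.500

Rank u: 5, 2, 3, 4, 1
Rank v: 3, 4, 2, 5, 1
d = rank(u) − rank(v): 2, -2, 1, -1, 0; Σd² = 10
ρ = 1 − 6Σd² / [n(n²−1)] = 1 − 6×10 / (5×24) = 1 − 60/120 ≈ 0.500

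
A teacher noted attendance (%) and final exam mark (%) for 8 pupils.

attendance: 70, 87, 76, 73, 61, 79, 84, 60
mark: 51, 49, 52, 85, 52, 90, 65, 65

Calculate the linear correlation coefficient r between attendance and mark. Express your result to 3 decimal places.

n = 8, Σx = 590, Σy = 509, Σx² = 44192, Σy² = 34185, Σxy = 37632
nΣxy − ΣxΣy = 301056 − 300310 = 746
nΣx² − (Σx)² = 353536 − 348100 = 5436; nΣy² − (Σy)² = 273480 − 259081 = 14399
r = 746 / √(5436 × 14399) = 746 / 8847.2009 ≈ 0.084

0.084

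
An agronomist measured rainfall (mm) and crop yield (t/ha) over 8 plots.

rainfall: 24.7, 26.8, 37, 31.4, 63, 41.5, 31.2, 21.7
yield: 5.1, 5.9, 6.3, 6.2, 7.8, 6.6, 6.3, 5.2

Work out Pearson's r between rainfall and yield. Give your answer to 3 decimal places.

0.952

n = 8, Σx = 277.3, Σy = 49.4, Σx² = 10818.87, Σy² = 310.08, Σxy = 1786.57
nΣxy − ΣxΣy = 14292.56 − 13698.62 = 593.94
nΣx² − (Σx)² = 86550.96 − 76895.29 = 9655.67; nΣy² − (Σy)² = 2480.64 − 2440.36 = 40.28
r = 593.94 / √(9655.67 × 40.28) = 593.94 / 623.6428 ≈ 0.952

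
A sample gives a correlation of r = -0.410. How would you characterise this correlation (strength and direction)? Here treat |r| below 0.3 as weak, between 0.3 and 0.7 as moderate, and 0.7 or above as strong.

moderate negative

r = -0.410 < 0 so the relationship is negative.
|r| = 0.410, which falls in the moderate range.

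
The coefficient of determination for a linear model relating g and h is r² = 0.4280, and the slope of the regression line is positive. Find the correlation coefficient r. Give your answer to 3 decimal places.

|r| = √0.4280 = 0.654
The association is positive, so r = 0.654.

0.654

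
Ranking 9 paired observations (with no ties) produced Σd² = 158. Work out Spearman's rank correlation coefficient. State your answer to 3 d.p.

ρ = 1 − 6Σd² / [n(n²−1)] = 1 − 6×158 / (9×80)
  = 1 − 948/720 = 1 − 1.3167 ≈ -0.317

-0.317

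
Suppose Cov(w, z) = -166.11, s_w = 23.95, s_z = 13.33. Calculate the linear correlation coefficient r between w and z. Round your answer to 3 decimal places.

-0.520

r = Cov(w,z) / (s_w · s_z) = -166.11 / (23.95 × 13.33)
  = -166.11 / 319.2535 ≈ -0.520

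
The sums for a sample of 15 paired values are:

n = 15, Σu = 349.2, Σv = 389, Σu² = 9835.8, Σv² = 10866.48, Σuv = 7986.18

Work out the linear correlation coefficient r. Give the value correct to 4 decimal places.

r = (nΣuv − ΣuΣv) / √[(nΣu² − (Σu)²)(nΣv² − (Σv)²)]
Numerator: 15×7986.18 − 349.2×389 = -16046.1
Denominator: √[(147537 − 121940.64)(162997.2 − 151321)] = √[25596.36 × 11676.2] = 17287.8055
r = -16046.1 / 17287.8055 ≈ -0.9282

-0.9282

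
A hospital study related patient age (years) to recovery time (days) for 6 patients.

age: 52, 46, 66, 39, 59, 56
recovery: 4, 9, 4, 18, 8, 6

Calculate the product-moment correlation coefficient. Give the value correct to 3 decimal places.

-0.801

n = 6, Σx = 318, Σy = 49, Σx² = 17314, Σy² = 537, Σxy = 2396
nΣxy − ΣxΣy = 14376 − 15582 = -1206
nΣx² − (Σx)² = 103884 − 101124 = 2760; nΣy² − (Σy)² = 3222 − 2401 = 821
r = -1206 / √(2760 × 821) = -1206 / 1505.3106 ≈ -0.801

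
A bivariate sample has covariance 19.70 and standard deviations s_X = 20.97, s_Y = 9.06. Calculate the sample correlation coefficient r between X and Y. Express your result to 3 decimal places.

0.104

r = Cov(X,Y) / (s_X · s_Y) = 19.70 / (20.97 × 9.06)
  = 19.70 / 189.9882 ≈ 0.104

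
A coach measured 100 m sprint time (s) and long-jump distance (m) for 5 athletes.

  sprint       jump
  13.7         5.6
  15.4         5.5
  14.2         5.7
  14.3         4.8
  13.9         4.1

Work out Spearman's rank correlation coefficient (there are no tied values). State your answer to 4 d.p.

-0.1000

Rank sprint: 1, 5, 3, 4, 2
Rank jump: 4, 3, 5, 2, 1
d = rank(sprint) − rank(jump): -3, 2, -2, 2, 1; Σd² = 22
ρ = 1 − 6Σd² / [n(n²−1)] = 1 − 6×22 / (5×24) = 1 − 132/120 ≈ -0.1000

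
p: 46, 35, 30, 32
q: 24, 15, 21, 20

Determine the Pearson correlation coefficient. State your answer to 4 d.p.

n = 4, Σp = 143, Σq = 80, Σp² = 5265, Σq² = 1642, Σpq = 2899
nΣpq − ΣpΣq = 11596 − 11440 = 156
nΣp² − (Σp)² = 21060 − 20449 = 611; nΣq² − (Σq)² = 6568 − 6400 = 168
r = 156 / √(611 × 168) = 156 / 320.3873 ≈ 0.4869

0.4869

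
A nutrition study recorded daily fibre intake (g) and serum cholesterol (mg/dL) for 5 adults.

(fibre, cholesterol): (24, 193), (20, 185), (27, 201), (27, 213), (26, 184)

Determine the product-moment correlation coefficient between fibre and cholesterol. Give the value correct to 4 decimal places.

0.6253

n = 5, Σx = 124, Σy = 976, Σx² = 3110, Σy² = 191100, Σxy = 24294
nΣxy − ΣxΣy = 121470 − 121024 = 446
nΣx² − (Σx)² = 15550 − 15376 = 174; nΣy² − (Σy)² = 955500 − 952576 = 2924
r = 446 / √(174 × 2924) = 446 / 713.2854 ≈ 0.6253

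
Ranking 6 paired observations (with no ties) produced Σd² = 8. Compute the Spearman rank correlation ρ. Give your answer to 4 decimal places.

ρ = 1 − 6Σd² / [n(n²−1)] = 1 − 6×8 / (6×35)
  = 1 − 48/210 = 1 − 0.22857 ≈ 0.7714

0.7714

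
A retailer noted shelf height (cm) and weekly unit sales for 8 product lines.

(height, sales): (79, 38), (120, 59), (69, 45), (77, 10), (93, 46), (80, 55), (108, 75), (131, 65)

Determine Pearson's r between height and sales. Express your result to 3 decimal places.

0.660

n = 8, Σx = 757, Σy = 393, Σx² = 75205, Σy² = 22041, Σxy = 39250
nΣxy − ΣxΣy = 314000 − 297501 = 16499
nΣx² − (Σx)² = 601640 − 573049 = 28591; nΣy² − (Σy)² = 176328 − 154449 = 21879
r = 16499 / √(28591 × 21879) = 16499 / 25010.8474 ≈ 0.660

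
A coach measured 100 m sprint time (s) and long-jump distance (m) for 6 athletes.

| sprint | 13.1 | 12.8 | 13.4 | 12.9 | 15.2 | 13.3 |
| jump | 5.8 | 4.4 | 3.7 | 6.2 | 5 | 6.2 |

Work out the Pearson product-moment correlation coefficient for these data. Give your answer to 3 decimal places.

-0.146

n = 6, Σx = 80.7, Σy = 31.3, Σx² = 1089.35, Σy² = 168.57, Σxy = 420.32
nΣxy − ΣxΣy = 2521.92 − 2525.91 = -3.99
nΣx² − (Σx)² = 6536.1 − 6512.49 = 23.61; nΣy² − (Σy)² = 1011.42 − 979.69 = 31.73
r = -3.99 / √(23.61 × 31.73) = -3.99 / 27.3705 ≈ -0.146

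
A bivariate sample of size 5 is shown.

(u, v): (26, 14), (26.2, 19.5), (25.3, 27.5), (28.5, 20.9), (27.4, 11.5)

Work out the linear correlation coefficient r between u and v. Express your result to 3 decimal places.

-0.331

n = 5, Σu = 133.4, Σv = 93.4, Σu² = 3565.54, Σv² = 1901.56, Σuv = 2481.4
nΣuv − ΣuΣv = 12407 − 12459.56 = -52.56
nΣu² − (Σu)² = 17827.7 − 17795.56 = 32.14; nΣv² − (Σv)² = 9507.8 − 8723.56 = 784.24
r = -52.56 / √(32.14 × 784.24) = -52.56 / 158.7623 ≈ -0.331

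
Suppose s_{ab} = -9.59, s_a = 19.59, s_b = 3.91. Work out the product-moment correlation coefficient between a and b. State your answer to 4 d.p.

-0.1252

r = Cov(a,b) / (s_a · s_b) = -9.59 / (19.59 × 3.91)
  = -9.59 / 76.5969 ≈ -0.1252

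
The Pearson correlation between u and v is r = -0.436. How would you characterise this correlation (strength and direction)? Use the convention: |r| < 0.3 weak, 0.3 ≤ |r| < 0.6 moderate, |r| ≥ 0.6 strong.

moderate negative

r = -0.436 < 0 so the relationship is negative.
|r| = 0.436, which falls in the moderate range.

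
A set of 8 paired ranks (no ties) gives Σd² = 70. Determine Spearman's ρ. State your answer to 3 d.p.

ρ = 1 − 6Σd² / [n(n²−1)] = 1 − 6×70 / (8×63)
  = 1 − 420/504 = 1 − 0.8333 ≈ 0.167

0.167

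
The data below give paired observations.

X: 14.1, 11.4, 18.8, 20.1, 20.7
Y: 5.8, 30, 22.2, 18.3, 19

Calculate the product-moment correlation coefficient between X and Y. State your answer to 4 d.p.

n = 5, ΣX = 85.1, ΣY = 95.3, ΣX² = 1514.71, ΣY² = 2122.37, ΣXY = 1602.27
nΣXY − ΣXΣY = 8011.35 − 8110.03 = -98.68
nΣX² − (ΣX)² = 7573.55 − 7242.01 = 331.54; nΣY² − (ΣY)² = 10611.85 − 9082.09 = 1529.76
r = -98.68 / √(331.54 × 1529.76) = -98.68 / 712.1633 ≈ -0.1386

-0.1386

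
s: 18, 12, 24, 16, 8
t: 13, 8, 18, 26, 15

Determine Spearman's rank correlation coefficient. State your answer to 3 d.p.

Rank s: 4, 2, 5, 3, 1
Rank t: 2, 1, 4, 5, 3
d = rank(s) − rank(t): 2, 1, 1, -2, -2; Σd² = 14
ρ = 1 − 6Σd² / [n(n²−1)] = 1 − 6×14 / (5×24) = 1 − 84/120 ≈ 0.300

0.300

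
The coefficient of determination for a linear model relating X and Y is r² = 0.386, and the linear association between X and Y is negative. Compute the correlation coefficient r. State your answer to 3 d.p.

|r| = √0.386 = 0.621
The association is negative, so r = −0.621.

-0.621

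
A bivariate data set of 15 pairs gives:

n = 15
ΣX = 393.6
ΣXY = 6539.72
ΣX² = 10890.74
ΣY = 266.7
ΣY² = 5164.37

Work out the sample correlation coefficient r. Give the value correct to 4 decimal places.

r = (nΣXY − ΣXΣY) / √[(nΣX² − (ΣX)²)(nΣY² − (ΣY)²)]
Numerator: 15×6539.72 − 393.6×266.7 = -6877.32
Denominator: √[(163361.1 − 154920.96)(77465.55 − 71128.89)] = √[8440.14 × 6336.66] = 7313.1592
r = -6877.32 / 7313.1592 ≈ -0.9404

-0.9404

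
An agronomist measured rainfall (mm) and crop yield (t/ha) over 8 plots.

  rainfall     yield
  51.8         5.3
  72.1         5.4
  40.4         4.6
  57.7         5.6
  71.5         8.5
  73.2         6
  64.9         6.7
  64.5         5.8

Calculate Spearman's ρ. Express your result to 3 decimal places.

0.643

Rank rainfall: 2, 7, 1, 3, 6, 8, 5, 4
Rank yield: 2, 3, 1, 4, 8, 6, 7, 5
d = rank(rainfall) − rank(yield): 0, 4, 0, -1, -2, 2, -2, -1; Σd² = 30
ρ = 1 − 6Σd² / [n(n²−1)] = 1 − 6×30 / (8×63) = 1 − 180/504 ≈ 0.643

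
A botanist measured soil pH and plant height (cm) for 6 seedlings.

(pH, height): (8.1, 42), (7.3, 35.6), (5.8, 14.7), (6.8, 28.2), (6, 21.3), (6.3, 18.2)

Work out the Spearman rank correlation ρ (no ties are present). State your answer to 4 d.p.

0.9429

Rank pH: 6, 5, 1, 4, 2, 3
Rank height: 6, 5, 1, 4, 3, 2
d = rank(pH) − rank(height): 0, 0, 0, 0, -1, 1; Σd² = 2
ρ = 1 − 6Σd² / [n(n²−1)] = 1 − 6×2 / (6×35) = 1 − 12/210 ≈ 0.9429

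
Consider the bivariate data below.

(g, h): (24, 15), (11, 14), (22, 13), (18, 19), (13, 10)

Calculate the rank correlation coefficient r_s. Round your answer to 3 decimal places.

Rank g: 5, 1, 4, 3, 2
Rank h: 4, 3, 2, 5, 1
d = rank(g) − rank(h): 1, -2, 2, -2, 1; Σd² = 14
ρ = 1 − 6Σd² / [n(n²−1)] = 1 − 6×14 / (5×24) = 1 − 84/120 ≈ 0.300

0.300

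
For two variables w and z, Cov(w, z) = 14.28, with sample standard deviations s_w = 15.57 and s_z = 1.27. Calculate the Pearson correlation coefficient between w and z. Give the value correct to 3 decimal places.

0.722

r = Cov(w,z) / (s_w · s_z) = 14.28 / (15.57 × 1.27)
  = 14.28 / 19.7739 ≈ 0.722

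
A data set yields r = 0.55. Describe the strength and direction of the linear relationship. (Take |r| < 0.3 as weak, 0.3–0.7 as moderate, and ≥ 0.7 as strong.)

moderate positive

r = 0.55 > 0 so the relationship is positive.
|r| = 0.55, which falls in the moderate range.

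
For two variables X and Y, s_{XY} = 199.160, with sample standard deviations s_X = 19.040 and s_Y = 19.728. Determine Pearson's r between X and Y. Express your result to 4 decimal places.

r = Cov(X,Y) / (s_X · s_Y) = 199.160 / (19.040 × 19.728)
  = 199.160 / 375.6211 ≈ 0.5302

0.5302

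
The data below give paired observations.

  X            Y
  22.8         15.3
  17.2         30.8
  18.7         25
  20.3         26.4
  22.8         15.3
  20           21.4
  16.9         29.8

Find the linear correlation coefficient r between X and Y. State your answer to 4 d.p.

n = 7, ΣX = 138.7, ΣY = 164, ΣX² = 2782.91, ΣY² = 4084.78, ΣXY = 3162.48
nΣXY − ΣXΣY = 22137.36 − 22746.8 = -609.44
nΣX² − (ΣX)² = 19480.37 − 19237.69 = 242.68; nΣY² − (ΣY)² = 28593.46 − 26896 = 1697.46
r = -609.44 / √(242.68 × 1697.46) = -609.44 / 641.8252 ≈ -0.9495

-0.9495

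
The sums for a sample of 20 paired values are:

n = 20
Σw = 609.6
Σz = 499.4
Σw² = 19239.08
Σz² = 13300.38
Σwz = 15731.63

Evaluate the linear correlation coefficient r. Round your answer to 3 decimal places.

0.690

r = (nΣwz − ΣwΣz) / √[(nΣw² − (Σw)²)(nΣz² − (Σz)²)]
Numerator: 20×15731.63 − 609.6×499.4 = 10198.36
Denominator: √[(384781.6 − 371612.16)(266007.6 − 249400.36)] = √[13169.44 × 16607.24] = 14788.7812
r = 10198.36 / 14788.7812 ≈ 0.690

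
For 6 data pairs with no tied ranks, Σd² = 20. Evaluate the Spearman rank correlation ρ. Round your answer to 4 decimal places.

ρ = 1 − 6Σd² / [n(n²−1)] = 1 − 6×20 / (6×35)
  = 1 − 120/210 = 1 − 0.57143 ≈ 0.4286

0.4286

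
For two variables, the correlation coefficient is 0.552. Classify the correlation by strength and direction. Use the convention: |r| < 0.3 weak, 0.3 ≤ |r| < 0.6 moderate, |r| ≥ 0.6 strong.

r = 0.552 > 0 so the relationship is positive.
|r| = 0.552, which falls in the moderate range.

moderate positive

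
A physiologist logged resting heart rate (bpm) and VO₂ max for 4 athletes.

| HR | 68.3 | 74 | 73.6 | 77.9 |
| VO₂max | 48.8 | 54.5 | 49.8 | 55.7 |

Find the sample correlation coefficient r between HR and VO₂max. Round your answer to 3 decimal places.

0.843

n = 4, Σx = 293.8, Σy = 208.8, Σx² = 21626.26, Σy² = 10934.22, Σxy = 15370.35
nΣxy − ΣxΣy = 61481.4 − 61345.44 = 135.96
nΣx² − (Σx)² = 86505.04 − 86318.44 = 186.6; nΣy² − (Σy)² = 43736.88 − 43597.44 = 139.44
r = 135.96 / √(186.6 × 139.44) = 135.96 / 161.3056 ≈ 0.843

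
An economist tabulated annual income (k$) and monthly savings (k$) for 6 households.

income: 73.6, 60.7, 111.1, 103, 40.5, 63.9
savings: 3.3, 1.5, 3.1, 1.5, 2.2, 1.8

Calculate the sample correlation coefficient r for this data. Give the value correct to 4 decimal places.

n = 6, Σx = 452.8, Σy = 13.4, Σx² = 37777.12, Σy² = 33.08, Σxy = 1036.96
nΣxy − ΣxΣy = 6221.76 − 6067.52 = 154.24
nΣx² − (Σx)² = 226662.72 − 205027.84 = 21634.88; nΣy² − (Σy)² = 198.48 − 179.56 = 18.92
r = 154.24 / √(21634.88 × 18.92) = 154.24 / 639.7905 ≈ 0.2411

0.2411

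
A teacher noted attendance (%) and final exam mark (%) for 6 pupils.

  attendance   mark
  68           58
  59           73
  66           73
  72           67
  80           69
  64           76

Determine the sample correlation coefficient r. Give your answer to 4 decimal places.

-0.3471

n = 6, Σx = 409, Σy = 416, Σx² = 28141, Σy² = 29048, Σxy = 28277
nΣxy − ΣxΣy = 169662 − 170144 = -482
nΣx² − (Σx)² = 168846 − 167281 = 1565; nΣy² − (Σy)² = 174288 − 173056 = 1232
r = -482 / √(1565 × 1232) = -482 / 1388.5532 ≈ -0.3471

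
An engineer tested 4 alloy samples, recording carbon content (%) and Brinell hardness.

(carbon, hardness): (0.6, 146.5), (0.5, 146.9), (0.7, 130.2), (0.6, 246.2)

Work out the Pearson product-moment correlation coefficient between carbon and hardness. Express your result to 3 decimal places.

n = 4, Σx = 2.4, Σy = 669.8, Σx² = 1.46, Σy² = 120608.34, Σxy = 400.21
nΣxy − ΣxΣy = 1600.84 − 1607.52 = -6.68
nΣx² − (Σx)² = 5.84 − 5.76 = 0.08; nΣy² − (Σy)² = 482433.36 − 448632.04 = 33801.32
r = -6.68 / √(0.08 × 33801.32) = -6.68 / 52.0010 ≈ -0.128

-0.128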